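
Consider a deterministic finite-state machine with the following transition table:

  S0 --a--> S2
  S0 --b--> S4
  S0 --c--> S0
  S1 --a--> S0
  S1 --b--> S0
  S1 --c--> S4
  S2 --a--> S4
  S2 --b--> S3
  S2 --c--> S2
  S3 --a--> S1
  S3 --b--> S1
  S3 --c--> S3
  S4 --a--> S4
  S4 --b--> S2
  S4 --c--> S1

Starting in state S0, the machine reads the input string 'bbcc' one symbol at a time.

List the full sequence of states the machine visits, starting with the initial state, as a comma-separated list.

Start: S0
  read 'b': S0 --b--> S4
  read 'b': S4 --b--> S2
  read 'c': S2 --c--> S2
  read 'c': S2 --c--> S2

Answer: S0, S4, S2, S2, S2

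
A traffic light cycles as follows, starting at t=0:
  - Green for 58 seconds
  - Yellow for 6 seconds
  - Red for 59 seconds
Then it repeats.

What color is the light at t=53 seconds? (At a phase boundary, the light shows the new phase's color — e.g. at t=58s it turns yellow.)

Answer: green

Derivation:
Cycle length = 58 + 6 + 59 = 123s
t = 53, phase_t = 53 mod 123 = 53
53 < 58 (green end) → GREEN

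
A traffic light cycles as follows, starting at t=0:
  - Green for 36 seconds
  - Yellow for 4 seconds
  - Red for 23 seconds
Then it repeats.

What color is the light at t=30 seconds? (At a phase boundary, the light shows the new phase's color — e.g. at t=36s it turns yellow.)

Cycle length = 36 + 4 + 23 = 63s
t = 30, phase_t = 30 mod 63 = 30
30 < 36 (green end) → GREEN

Answer: green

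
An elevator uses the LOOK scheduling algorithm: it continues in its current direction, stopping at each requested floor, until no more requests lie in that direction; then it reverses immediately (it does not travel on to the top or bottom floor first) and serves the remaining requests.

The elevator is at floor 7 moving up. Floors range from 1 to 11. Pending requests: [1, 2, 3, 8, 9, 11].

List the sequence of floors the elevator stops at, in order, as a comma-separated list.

Current: 7, moving UP
Serve above first (ascending): [8, 9, 11]
Then reverse, serve below (descending): [3, 2, 1]

Answer: 8, 9, 11, 3, 2, 1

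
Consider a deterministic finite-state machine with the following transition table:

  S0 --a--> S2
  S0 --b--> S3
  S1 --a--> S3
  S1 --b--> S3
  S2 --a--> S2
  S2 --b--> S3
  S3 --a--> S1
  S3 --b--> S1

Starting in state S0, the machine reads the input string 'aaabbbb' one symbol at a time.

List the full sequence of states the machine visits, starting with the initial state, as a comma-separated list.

Start: S0
  read 'a': S0 --a--> S2
  read 'a': S2 --a--> S2
  read 'a': S2 --a--> S2
  read 'b': S2 --b--> S3
  read 'b': S3 --b--> S1
  read 'b': S1 --b--> S3
  read 'b': S3 --b--> S1

Answer: S0, S2, S2, S2, S3, S1, S3, S1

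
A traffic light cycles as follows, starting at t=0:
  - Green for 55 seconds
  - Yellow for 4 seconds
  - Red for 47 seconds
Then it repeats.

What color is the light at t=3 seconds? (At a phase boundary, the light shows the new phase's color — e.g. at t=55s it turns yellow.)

Answer: green

Derivation:
Cycle length = 55 + 4 + 47 = 106s
t = 3, phase_t = 3 mod 106 = 3
3 < 55 (green end) → GREEN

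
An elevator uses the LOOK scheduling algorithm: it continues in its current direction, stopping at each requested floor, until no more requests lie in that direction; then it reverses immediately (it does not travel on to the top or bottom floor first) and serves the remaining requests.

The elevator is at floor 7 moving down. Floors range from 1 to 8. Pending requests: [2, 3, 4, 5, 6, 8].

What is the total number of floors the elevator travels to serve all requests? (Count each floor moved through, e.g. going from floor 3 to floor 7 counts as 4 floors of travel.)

Answer: 11

Derivation:
Start at floor 7 moving down, LOOK stop order: [6, 5, 4, 3, 2, 8]
  7 → 6: |6-7| = 1, total = 1
  6 → 5: |5-6| = 1, total = 2
  5 → 4: |4-5| = 1, total = 3
  4 → 3: |3-4| = 1, total = 4
  3 → 2: |2-3| = 1, total = 5
  2 → 8: |8-2| = 6, total = 11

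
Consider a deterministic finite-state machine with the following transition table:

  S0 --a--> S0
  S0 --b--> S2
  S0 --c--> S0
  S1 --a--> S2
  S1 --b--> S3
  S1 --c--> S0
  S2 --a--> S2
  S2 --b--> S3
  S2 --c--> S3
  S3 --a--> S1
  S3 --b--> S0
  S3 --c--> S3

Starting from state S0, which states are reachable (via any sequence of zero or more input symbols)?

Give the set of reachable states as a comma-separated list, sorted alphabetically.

Answer: S0, S1, S2, S3

Derivation:
BFS from S0:
  visit S0: S0--a-->S0 (seen), S0--b-->S2 (new), S0--c-->S0 (seen)
  visit S2: S2--a-->S2 (seen), S2--b-->S3 (new), S2--c-->S3 (seen)
  visit S3: S3--a-->S1 (new), S3--b-->S0 (seen), S3--c-->S3 (seen)
  visit S1: S1--a-->S2 (seen), S1--b-->S3 (seen), S1--c-->S0 (seen)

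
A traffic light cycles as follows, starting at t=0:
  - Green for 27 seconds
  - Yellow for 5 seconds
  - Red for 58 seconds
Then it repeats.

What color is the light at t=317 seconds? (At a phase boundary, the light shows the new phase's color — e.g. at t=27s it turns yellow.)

Cycle length = 27 + 5 + 58 = 90s
t = 317, phase_t = 317 mod 90 = 47
47 >= 32 → RED

Answer: red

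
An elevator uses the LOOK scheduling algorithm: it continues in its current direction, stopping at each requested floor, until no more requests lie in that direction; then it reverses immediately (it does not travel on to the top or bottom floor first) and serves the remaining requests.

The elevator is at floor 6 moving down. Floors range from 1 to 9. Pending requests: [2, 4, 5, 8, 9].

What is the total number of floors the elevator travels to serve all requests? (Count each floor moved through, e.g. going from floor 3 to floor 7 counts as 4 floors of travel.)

Answer: 11

Derivation:
Start at floor 6 moving down, LOOK stop order: [5, 4, 2, 8, 9]
  6 → 5: |5-6| = 1, total = 1
  5 → 4: |4-5| = 1, total = 2
  4 → 2: |2-4| = 2, total = 4
  2 → 8: |8-2| = 6, total = 10
  8 → 9: |9-8| = 1, total = 11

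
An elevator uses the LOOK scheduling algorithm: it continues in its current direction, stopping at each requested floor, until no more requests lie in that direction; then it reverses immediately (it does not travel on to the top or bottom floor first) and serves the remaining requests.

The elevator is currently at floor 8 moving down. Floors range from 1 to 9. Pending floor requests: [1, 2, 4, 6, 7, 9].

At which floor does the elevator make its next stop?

Answer: 7

Derivation:
Current floor: 8, direction: down
Requests above: [9]
Requests below: [1, 2, 4, 6, 7]
Moving down and requests lie below → nearest below is max([1, 2, 4, 6, 7]) = 7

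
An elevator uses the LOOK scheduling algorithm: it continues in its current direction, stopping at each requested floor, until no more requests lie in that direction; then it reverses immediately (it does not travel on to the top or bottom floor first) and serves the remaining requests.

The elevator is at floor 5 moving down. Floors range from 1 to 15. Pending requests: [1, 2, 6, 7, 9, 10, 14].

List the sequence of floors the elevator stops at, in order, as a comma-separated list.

Answer: 2, 1, 6, 7, 9, 10, 14

Derivation:
Current: 5, moving DOWN
Serve below first (descending): [2, 1]
Then reverse, serve above (ascending): [6, 7, 9, 10, 14]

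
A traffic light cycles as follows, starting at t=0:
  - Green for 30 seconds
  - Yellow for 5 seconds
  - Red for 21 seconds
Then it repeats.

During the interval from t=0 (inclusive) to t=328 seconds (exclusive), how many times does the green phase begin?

Answer: 6

Derivation:
Cycle = 30+5+21 = 56s
green phase starts at t = k*56 + 0 for k=0,1,2,...
Need k*56+0 < 328 → k < 5.857
k ∈ {0, ..., 5} → 6 starts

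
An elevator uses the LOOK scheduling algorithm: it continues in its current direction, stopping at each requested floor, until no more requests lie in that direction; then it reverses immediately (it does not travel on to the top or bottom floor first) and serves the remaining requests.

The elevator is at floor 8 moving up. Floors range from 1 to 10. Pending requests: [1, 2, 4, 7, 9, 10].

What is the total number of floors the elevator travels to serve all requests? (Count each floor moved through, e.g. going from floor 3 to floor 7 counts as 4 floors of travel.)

Start at floor 8 moving up, LOOK stop order: [9, 10, 7, 4, 2, 1]
  8 → 9: |9-8| = 1, total = 1
  9 → 10: |10-9| = 1, total = 2
  10 → 7: |7-10| = 3, total = 5
  7 → 4: |4-7| = 3, total = 8
  4 → 2: |2-4| = 2, total = 10
  2 → 1: |1-2| = 1, total = 11

Answer: 11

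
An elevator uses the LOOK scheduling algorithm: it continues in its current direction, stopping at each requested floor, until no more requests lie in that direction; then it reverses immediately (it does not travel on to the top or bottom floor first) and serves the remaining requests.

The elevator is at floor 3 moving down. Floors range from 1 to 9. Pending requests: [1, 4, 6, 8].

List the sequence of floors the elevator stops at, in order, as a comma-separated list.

Current: 3, moving DOWN
Serve below first (descending): [1]
Then reverse, serve above (ascending): [4, 6, 8]

Answer: 1, 4, 6, 8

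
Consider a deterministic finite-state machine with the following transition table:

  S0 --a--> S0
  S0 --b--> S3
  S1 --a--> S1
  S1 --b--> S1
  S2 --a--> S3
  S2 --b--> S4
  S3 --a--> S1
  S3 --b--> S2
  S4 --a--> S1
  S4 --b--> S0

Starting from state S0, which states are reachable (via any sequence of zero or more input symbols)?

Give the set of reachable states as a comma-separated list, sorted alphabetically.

BFS from S0:
  visit S0: S0--a-->S0 (seen), S0--b-->S3 (new)
  visit S3: S3--a-->S1 (new), S3--b-->S2 (new)
  visit S1: S1--a-->S1 (seen), S1--b-->S1 (seen)
  visit S2: S2--a-->S3 (seen), S2--b-->S4 (new)
  visit S4: S4--a-->S1 (seen), S4--b-->S0 (seen)

Answer: S0, S1, S2, S3, S4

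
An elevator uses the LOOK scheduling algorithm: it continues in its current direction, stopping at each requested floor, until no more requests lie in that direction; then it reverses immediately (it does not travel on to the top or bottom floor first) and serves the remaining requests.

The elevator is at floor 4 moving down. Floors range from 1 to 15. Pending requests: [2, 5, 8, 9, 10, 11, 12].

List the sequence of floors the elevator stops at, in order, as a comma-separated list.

Current: 4, moving DOWN
Serve below first (descending): [2]
Then reverse, serve above (ascending): [5, 8, 9, 10, 11, 12]

Answer: 2, 5, 8, 9, 10, 11, 12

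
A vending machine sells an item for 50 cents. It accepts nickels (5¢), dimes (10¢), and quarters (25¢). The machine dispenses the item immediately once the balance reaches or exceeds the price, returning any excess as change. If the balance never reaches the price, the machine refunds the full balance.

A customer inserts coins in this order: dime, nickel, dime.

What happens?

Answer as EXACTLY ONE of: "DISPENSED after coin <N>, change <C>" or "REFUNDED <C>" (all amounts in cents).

Price: 50¢
Coin 1 (dime, 10¢): balance = 10¢
Coin 2 (nickel, 5¢): balance = 15¢
Coin 3 (dime, 10¢): balance = 25¢
All coins inserted, balance 25¢ < price 50¢ → REFUND 25¢

Answer: REFUNDED 25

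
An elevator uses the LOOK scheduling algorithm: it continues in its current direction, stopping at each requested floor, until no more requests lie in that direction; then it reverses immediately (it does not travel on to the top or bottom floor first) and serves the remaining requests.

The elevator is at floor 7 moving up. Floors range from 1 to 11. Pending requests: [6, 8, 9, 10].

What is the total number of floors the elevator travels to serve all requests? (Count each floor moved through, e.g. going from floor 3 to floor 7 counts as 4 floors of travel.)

Start at floor 7 moving up, LOOK stop order: [8, 9, 10, 6]
  7 → 8: |8-7| = 1, total = 1
  8 → 9: |9-8| = 1, total = 2
  9 → 10: |10-9| = 1, total = 3
  10 → 6: |6-10| = 4, total = 7

Answer: 7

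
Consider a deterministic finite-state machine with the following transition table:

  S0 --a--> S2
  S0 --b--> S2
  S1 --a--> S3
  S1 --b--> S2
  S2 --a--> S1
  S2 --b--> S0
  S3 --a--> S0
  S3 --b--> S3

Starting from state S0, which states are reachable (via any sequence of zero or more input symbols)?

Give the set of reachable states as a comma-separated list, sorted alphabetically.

Answer: S0, S1, S2, S3

Derivation:
BFS from S0:
  visit S0: S0--a-->S2 (new), S0--b-->S2 (seen)
  visit S2: S2--a-->S1 (new), S2--b-->S0 (seen)
  visit S1: S1--a-->S3 (new), S1--b-->S2 (seen)
  visit S3: S3--a-->S0 (seen), S3--b-->S3 (seen)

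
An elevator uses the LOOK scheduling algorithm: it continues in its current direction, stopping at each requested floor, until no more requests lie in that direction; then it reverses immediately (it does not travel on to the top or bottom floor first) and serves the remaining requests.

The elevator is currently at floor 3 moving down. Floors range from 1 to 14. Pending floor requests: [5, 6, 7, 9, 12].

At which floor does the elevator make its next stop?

Current floor: 3, direction: down
Requests above: [5, 6, 7, 9, 12]
Requests below: []
Moving down but no requests below → reverse; nearest above is min([5, 6, 7, 9, 12]) = 5

Answer: 5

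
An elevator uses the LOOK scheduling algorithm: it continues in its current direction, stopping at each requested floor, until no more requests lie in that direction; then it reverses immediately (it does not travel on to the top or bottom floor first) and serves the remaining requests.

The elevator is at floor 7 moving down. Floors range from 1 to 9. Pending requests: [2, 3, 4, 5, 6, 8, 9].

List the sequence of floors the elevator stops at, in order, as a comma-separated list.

Current: 7, moving DOWN
Serve below first (descending): [6, 5, 4, 3, 2]
Then reverse, serve above (ascending): [8, 9]

Answer: 6, 5, 4, 3, 2, 8, 9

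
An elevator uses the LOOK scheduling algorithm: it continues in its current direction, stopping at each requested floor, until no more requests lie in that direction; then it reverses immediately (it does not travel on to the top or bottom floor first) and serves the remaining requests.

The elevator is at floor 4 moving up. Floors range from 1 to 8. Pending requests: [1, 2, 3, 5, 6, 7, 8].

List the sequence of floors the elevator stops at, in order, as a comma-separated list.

Answer: 5, 6, 7, 8, 3, 2, 1

Derivation:
Current: 4, moving UP
Serve above first (ascending): [5, 6, 7, 8]
Then reverse, serve below (descending): [3, 2, 1]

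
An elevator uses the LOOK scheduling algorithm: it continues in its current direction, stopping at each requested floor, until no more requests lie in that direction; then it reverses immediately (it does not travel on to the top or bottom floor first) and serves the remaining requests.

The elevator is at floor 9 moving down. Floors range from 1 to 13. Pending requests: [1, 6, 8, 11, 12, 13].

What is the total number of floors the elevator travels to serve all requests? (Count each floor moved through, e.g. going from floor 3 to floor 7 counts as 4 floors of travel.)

Answer: 20

Derivation:
Start at floor 9 moving down, LOOK stop order: [8, 6, 1, 11, 12, 13]
  9 → 8: |8-9| = 1, total = 1
  8 → 6: |6-8| = 2, total = 3
  6 → 1: |1-6| = 5, total = 8
  1 → 11: |11-1| = 10, total = 18
  11 → 12: |12-11| = 1, total = 19
  12 → 13: |13-12| = 1, total = 20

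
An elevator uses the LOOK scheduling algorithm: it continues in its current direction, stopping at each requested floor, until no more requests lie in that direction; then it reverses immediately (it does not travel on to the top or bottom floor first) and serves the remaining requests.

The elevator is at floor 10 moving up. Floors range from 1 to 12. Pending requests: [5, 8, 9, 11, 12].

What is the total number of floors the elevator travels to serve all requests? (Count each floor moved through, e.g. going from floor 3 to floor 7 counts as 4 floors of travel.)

Start at floor 10 moving up, LOOK stop order: [11, 12, 9, 8, 5]
  10 → 11: |11-10| = 1, total = 1
  11 → 12: |12-11| = 1, total = 2
  12 → 9: |9-12| = 3, total = 5
  9 → 8: |8-9| = 1, total = 6
  8 → 5: |5-8| = 3, total = 9

Answer: 9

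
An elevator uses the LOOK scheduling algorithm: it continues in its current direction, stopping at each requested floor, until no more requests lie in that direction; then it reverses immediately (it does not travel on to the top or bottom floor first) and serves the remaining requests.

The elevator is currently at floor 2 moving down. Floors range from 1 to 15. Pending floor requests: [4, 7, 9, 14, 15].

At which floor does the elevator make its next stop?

Answer: 4

Derivation:
Current floor: 2, direction: down
Requests above: [4, 7, 9, 14, 15]
Requests below: []
Moving down but no requests below → reverse; nearest above is min([4, 7, 9, 14, 15]) = 4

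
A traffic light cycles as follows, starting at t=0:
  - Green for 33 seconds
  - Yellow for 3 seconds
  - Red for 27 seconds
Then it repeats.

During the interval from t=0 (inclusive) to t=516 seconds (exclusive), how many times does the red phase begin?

Answer: 8

Derivation:
Cycle = 33+3+27 = 63s
red phase starts at t = k*63 + 36 for k=0,1,2,...
Need k*63+36 < 516 → k < 7.619
k ∈ {0, ..., 7} → 8 starts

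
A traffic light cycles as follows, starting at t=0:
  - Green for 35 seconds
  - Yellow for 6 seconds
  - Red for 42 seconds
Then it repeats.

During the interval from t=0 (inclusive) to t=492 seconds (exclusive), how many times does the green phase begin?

Answer: 6

Derivation:
Cycle = 35+6+42 = 83s
green phase starts at t = k*83 + 0 for k=0,1,2,...
Need k*83+0 < 492 → k < 5.928
k ∈ {0, ..., 5} → 6 starts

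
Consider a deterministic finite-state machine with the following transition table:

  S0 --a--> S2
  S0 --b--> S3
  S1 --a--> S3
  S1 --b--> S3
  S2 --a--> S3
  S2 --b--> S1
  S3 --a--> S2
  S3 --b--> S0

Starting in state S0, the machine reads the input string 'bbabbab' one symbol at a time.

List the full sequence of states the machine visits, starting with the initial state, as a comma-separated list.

Start: S0
  read 'b': S0 --b--> S3
  read 'b': S3 --b--> S0
  read 'a': S0 --a--> S2
  read 'b': S2 --b--> S1
  read 'b': S1 --b--> S3
  read 'a': S3 --a--> S2
  read 'b': S2 --b--> S1

Answer: S0, S3, S0, S2, S1, S3, S2, S1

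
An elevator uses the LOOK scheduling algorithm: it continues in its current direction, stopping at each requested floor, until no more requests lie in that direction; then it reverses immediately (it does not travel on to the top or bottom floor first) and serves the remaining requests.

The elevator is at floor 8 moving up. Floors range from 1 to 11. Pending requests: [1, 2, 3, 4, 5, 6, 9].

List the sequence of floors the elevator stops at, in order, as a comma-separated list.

Answer: 9, 6, 5, 4, 3, 2, 1

Derivation:
Current: 8, moving UP
Serve above first (ascending): [9]
Then reverse, serve below (descending): [6, 5, 4, 3, 2, 1]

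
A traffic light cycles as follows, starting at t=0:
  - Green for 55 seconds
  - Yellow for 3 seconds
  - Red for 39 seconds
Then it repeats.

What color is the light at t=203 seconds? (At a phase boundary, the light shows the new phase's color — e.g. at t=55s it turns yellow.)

Answer: green

Derivation:
Cycle length = 55 + 3 + 39 = 97s
t = 203, phase_t = 203 mod 97 = 9
9 < 55 (green end) → GREEN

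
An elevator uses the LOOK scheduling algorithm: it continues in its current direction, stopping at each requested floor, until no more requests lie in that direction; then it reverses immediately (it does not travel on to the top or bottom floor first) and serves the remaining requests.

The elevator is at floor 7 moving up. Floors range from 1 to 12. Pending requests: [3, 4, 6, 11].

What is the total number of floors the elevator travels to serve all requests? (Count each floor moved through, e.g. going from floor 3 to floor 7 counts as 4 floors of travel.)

Answer: 12

Derivation:
Start at floor 7 moving up, LOOK stop order: [11, 6, 4, 3]
  7 → 11: |11-7| = 4, total = 4
  11 → 6: |6-11| = 5, total = 9
  6 → 4: |4-6| = 2, total = 11
  4 → 3: |3-4| = 1, total = 12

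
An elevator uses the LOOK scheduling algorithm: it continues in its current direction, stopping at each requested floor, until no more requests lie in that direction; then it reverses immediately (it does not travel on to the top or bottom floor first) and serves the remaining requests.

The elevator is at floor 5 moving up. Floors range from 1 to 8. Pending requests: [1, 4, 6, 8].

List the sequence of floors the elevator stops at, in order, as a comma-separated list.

Current: 5, moving UP
Serve above first (ascending): [6, 8]
Then reverse, serve below (descending): [4, 1]

Answer: 6, 8, 4, 1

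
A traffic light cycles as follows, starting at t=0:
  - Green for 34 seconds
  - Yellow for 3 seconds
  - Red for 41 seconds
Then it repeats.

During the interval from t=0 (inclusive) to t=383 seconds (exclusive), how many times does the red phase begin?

Answer: 5

Derivation:
Cycle = 34+3+41 = 78s
red phase starts at t = k*78 + 37 for k=0,1,2,...
Need k*78+37 < 383 → k < 4.436
k ∈ {0, ..., 4} → 5 starts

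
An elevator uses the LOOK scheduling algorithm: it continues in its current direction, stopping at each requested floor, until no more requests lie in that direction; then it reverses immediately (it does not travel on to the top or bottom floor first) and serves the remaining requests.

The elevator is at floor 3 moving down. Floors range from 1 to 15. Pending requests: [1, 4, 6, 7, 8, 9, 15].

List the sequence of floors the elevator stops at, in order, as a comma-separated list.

Current: 3, moving DOWN
Serve below first (descending): [1]
Then reverse, serve above (ascending): [4, 6, 7, 8, 9, 15]

Answer: 1, 4, 6, 7, 8, 9, 15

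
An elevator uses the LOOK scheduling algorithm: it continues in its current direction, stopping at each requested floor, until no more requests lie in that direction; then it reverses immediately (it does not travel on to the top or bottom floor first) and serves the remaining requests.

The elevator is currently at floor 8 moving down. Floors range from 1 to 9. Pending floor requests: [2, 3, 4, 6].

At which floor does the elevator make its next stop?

Current floor: 8, direction: down
Requests above: []
Requests below: [2, 3, 4, 6]
Moving down and requests lie below → nearest below is max([2, 3, 4, 6]) = 6

Answer: 6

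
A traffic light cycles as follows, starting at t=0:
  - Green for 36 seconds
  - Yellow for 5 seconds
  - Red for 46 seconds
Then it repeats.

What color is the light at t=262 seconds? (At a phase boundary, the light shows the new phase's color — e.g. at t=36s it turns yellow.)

Answer: green

Derivation:
Cycle length = 36 + 5 + 46 = 87s
t = 262, phase_t = 262 mod 87 = 1
1 < 36 (green end) → GREEN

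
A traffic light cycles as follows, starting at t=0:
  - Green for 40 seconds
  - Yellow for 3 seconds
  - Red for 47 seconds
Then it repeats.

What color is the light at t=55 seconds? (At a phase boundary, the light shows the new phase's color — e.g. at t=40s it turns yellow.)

Cycle length = 40 + 3 + 47 = 90s
t = 55, phase_t = 55 mod 90 = 55
55 >= 43 → RED

Answer: red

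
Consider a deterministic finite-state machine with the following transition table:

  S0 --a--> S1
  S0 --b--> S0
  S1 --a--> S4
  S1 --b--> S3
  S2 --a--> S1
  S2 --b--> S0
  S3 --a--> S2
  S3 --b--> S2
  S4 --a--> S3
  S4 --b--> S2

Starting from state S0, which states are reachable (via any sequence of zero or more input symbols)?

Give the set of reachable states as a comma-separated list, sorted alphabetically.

Answer: S0, S1, S2, S3, S4

Derivation:
BFS from S0:
  visit S0: S0--a-->S1 (new), S0--b-->S0 (seen)
  visit S1: S1--a-->S4 (new), S1--b-->S3 (new)
  visit S4: S4--a-->S3 (seen), S4--b-->S2 (new)
  visit S3: S3--a-->S2 (seen), S3--b-->S2 (seen)
  visit S2: S2--a-->S1 (seen), S2--b-->S0 (seen)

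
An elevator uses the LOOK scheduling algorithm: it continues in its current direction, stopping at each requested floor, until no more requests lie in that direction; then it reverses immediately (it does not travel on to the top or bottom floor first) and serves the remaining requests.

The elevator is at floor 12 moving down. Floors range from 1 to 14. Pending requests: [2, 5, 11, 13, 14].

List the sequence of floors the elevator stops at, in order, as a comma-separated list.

Current: 12, moving DOWN
Serve below first (descending): [11, 5, 2]
Then reverse, serve above (ascending): [13, 14]

Answer: 11, 5, 2, 13, 14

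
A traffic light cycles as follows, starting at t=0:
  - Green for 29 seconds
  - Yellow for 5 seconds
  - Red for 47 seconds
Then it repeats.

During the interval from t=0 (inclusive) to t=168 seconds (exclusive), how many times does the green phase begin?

Answer: 3

Derivation:
Cycle = 29+5+47 = 81s
green phase starts at t = k*81 + 0 for k=0,1,2,...
Need k*81+0 < 168 → k < 2.074
k ∈ {0, ..., 2} → 3 starts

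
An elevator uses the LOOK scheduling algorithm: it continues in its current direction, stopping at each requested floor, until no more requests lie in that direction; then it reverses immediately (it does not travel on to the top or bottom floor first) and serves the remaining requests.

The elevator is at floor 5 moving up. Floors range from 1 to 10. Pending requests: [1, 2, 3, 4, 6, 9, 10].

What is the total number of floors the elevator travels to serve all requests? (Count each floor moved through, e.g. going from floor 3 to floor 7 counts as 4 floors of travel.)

Answer: 14

Derivation:
Start at floor 5 moving up, LOOK stop order: [6, 9, 10, 4, 3, 2, 1]
  5 → 6: |6-5| = 1, total = 1
  6 → 9: |9-6| = 3, total = 4
  9 → 10: |10-9| = 1, total = 5
  10 → 4: |4-10| = 6, total = 11
  4 → 3: |3-4| = 1, total = 12
  3 → 2: |2-3| = 1, total = 13
  2 → 1: |1-2| = 1, total = 14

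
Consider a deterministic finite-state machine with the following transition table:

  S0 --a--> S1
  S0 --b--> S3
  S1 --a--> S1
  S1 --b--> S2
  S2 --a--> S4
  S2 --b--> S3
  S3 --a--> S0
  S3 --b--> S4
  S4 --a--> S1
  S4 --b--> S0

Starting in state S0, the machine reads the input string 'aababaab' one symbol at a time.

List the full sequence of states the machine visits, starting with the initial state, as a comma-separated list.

Answer: S0, S1, S1, S2, S4, S0, S1, S1, S2

Derivation:
Start: S0
  read 'a': S0 --a--> S1
  read 'a': S1 --a--> S1
  read 'b': S1 --b--> S2
  read 'a': S2 --a--> S4
  read 'b': S4 --b--> S0
  read 'a': S0 --a--> S1
  read 'a': S1 --a--> S1
  read 'b': S1 --b--> S2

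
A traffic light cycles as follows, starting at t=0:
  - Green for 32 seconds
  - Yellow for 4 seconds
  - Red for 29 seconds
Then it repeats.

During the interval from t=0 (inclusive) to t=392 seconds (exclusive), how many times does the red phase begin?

Answer: 6

Derivation:
Cycle = 32+4+29 = 65s
red phase starts at t = k*65 + 36 for k=0,1,2,...
Need k*65+36 < 392 → k < 5.477
k ∈ {0, ..., 5} → 6 starts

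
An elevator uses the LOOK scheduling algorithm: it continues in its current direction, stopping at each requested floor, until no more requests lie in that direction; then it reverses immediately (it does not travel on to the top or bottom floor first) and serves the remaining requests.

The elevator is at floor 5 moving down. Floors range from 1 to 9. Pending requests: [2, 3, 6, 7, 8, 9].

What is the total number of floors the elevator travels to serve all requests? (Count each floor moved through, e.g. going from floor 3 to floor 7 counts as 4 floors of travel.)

Answer: 10

Derivation:
Start at floor 5 moving down, LOOK stop order: [3, 2, 6, 7, 8, 9]
  5 → 3: |3-5| = 2, total = 2
  3 → 2: |2-3| = 1, total = 3
  2 → 6: |6-2| = 4, total = 7
  6 → 7: |7-6| = 1, total = 8
  7 → 8: |8-7| = 1, total = 9
  8 → 9: |9-8| = 1, total = 10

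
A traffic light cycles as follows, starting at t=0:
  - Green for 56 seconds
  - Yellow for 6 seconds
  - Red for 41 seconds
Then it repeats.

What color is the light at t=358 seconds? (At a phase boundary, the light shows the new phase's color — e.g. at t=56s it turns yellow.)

Answer: green

Derivation:
Cycle length = 56 + 6 + 41 = 103s
t = 358, phase_t = 358 mod 103 = 49
49 < 56 (green end) → GREEN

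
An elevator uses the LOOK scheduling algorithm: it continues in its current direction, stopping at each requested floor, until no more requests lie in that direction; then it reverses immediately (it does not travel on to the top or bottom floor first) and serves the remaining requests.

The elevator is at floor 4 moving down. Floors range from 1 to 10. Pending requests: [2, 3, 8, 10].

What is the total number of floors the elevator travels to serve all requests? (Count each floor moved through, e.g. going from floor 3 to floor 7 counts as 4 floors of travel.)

Start at floor 4 moving down, LOOK stop order: [3, 2, 8, 10]
  4 → 3: |3-4| = 1, total = 1
  3 → 2: |2-3| = 1, total = 2
  2 → 8: |8-2| = 6, total = 8
  8 → 10: |10-8| = 2, total = 10

Answer: 10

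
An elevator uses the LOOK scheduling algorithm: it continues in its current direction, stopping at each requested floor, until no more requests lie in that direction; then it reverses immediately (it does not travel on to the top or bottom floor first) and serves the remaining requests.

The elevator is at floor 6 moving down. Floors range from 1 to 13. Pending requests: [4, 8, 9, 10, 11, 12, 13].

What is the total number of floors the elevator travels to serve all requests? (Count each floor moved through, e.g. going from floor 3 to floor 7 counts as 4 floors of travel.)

Start at floor 6 moving down, LOOK stop order: [4, 8, 9, 10, 11, 12, 13]
  6 → 4: |4-6| = 2, total = 2
  4 → 8: |8-4| = 4, total = 6
  8 → 9: |9-8| = 1, total = 7
  9 → 10: |10-9| = 1, total = 8
  10 → 11: |11-10| = 1, total = 9
  11 → 12: |12-11| = 1, total = 10
  12 → 13: |13-12| = 1, total = 11

Answer: 11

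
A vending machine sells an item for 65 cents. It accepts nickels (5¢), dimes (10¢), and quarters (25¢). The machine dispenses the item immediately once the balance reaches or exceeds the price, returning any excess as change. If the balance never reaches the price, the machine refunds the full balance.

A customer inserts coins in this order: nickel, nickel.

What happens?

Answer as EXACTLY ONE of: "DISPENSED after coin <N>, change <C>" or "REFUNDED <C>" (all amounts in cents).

Answer: REFUNDED 10

Derivation:
Price: 65¢
Coin 1 (nickel, 5¢): balance = 5¢
Coin 2 (nickel, 5¢): balance = 10¢
All coins inserted, balance 10¢ < price 65¢ → REFUND 10¢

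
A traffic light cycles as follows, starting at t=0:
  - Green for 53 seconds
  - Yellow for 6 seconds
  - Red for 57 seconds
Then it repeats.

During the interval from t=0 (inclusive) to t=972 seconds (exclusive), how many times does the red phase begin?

Cycle = 53+6+57 = 116s
red phase starts at t = k*116 + 59 for k=0,1,2,...
Need k*116+59 < 972 → k < 7.871
k ∈ {0, ..., 7} → 8 starts

Answer: 8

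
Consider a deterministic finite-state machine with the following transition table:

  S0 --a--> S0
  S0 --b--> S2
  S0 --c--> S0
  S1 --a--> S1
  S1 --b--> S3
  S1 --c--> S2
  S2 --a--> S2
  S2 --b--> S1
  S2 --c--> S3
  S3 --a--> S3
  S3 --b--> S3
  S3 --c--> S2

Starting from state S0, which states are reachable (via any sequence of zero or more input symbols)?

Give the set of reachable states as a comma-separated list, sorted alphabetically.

BFS from S0:
  visit S0: S0--a-->S0 (seen), S0--b-->S2 (new), S0--c-->S0 (seen)
  visit S2: S2--a-->S2 (seen), S2--b-->S1 (new), S2--c-->S3 (new)
  visit S1: S1--a-->S1 (seen), S1--b-->S3 (seen), S1--c-->S2 (seen)
  visit S3: S3--a-->S3 (seen), S3--b-->S3 (seen), S3--c-->S2 (seen)

Answer: S0, S1, S2, S3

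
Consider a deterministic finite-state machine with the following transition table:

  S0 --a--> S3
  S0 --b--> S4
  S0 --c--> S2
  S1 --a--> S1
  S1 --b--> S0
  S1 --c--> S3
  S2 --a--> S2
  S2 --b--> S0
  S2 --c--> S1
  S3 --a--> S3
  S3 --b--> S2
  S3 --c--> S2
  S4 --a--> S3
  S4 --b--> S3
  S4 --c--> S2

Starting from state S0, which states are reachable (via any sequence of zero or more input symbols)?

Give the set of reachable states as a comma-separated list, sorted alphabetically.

Answer: S0, S1, S2, S3, S4

Derivation:
BFS from S0:
  visit S0: S0--a-->S3 (new), S0--b-->S4 (new), S0--c-->S2 (new)
  visit S3: S3--a-->S3 (seen), S3--b-->S2 (seen), S3--c-->S2 (seen)
  visit S4: S4--a-->S3 (seen), S4--b-->S3 (seen), S4--c-->S2 (seen)
  visit S2: S2--a-->S2 (seen), S2--b-->S0 (seen), S2--c-->S1 (new)
  visit S1: S1--a-->S1 (seen), S1--b-->S0 (seen), S1--c-->S3 (seen)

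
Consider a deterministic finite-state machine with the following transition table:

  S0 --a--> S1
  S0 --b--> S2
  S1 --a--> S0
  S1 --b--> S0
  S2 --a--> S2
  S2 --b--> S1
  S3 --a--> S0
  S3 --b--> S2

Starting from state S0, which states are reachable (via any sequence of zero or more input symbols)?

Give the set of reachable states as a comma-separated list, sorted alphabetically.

Answer: S0, S1, S2

Derivation:
BFS from S0:
  visit S0: S0--a-->S1 (new), S0--b-->S2 (new)
  visit S1: S1--a-->S0 (seen), S1--b-->S0 (seen)
  visit S2: S2--a-->S2 (seen), S2--b-->S1 (seen)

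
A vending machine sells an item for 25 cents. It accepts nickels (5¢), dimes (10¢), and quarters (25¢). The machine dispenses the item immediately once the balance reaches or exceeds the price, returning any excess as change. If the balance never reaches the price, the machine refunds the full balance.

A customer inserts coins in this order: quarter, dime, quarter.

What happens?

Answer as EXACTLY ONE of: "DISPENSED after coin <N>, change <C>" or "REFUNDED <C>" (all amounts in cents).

Price: 25¢
Coin 1 (quarter, 25¢): balance = 25¢
  → balance >= price → DISPENSE, change = 25 - 25 = 0¢

Answer: DISPENSED after coin 1, change 0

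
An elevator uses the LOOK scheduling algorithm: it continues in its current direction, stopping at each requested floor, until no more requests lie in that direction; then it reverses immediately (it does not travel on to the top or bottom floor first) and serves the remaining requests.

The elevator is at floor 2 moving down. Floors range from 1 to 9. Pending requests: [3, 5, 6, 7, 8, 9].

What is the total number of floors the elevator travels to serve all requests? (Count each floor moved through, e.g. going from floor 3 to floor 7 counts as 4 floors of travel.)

Start at floor 2 moving down, LOOK stop order: [3, 5, 6, 7, 8, 9]
  2 → 3: |3-2| = 1, total = 1
  3 → 5: |5-3| = 2, total = 3
  5 → 6: |6-5| = 1, total = 4
  6 → 7: |7-6| = 1, total = 5
  7 → 8: |8-7| = 1, total = 6
  8 → 9: |9-8| = 1, total = 7

Answer: 7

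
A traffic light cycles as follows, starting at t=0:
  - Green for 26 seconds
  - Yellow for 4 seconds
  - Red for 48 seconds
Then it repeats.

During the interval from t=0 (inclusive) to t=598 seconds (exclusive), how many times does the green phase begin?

Answer: 8

Derivation:
Cycle = 26+4+48 = 78s
green phase starts at t = k*78 + 0 for k=0,1,2,...
Need k*78+0 < 598 → k < 7.667
k ∈ {0, ..., 7} → 8 starts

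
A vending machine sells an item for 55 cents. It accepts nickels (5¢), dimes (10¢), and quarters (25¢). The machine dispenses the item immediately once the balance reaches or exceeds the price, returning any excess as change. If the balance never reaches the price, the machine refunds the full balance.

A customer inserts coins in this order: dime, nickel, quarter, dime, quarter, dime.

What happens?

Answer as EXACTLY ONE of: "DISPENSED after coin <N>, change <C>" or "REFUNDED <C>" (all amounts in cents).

Answer: DISPENSED after coin 5, change 20

Derivation:
Price: 55¢
Coin 1 (dime, 10¢): balance = 10¢
Coin 2 (nickel, 5¢): balance = 15¢
Coin 3 (quarter, 25¢): balance = 40¢
Coin 4 (dime, 10¢): balance = 50¢
Coin 5 (quarter, 25¢): balance = 75¢
  → balance >= price → DISPENSE, change = 75 - 55 = 20¢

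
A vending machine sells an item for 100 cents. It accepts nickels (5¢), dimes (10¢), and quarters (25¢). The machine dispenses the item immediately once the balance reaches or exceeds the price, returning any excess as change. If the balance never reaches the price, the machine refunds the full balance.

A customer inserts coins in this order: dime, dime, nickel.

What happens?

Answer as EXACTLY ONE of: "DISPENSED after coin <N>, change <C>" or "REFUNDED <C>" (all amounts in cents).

Answer: REFUNDED 25

Derivation:
Price: 100¢
Coin 1 (dime, 10¢): balance = 10¢
Coin 2 (dime, 10¢): balance = 20¢
Coin 3 (nickel, 5¢): balance = 25¢
All coins inserted, balance 25¢ < price 100¢ → REFUND 25¢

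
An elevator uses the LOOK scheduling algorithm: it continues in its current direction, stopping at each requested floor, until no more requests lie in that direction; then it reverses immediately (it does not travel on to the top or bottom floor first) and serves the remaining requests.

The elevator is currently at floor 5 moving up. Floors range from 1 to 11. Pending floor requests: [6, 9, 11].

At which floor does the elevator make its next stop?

Answer: 6

Derivation:
Current floor: 5, direction: up
Requests above: [6, 9, 11]
Requests below: []
Moving up and requests lie above → nearest above is min([6, 9, 11]) = 6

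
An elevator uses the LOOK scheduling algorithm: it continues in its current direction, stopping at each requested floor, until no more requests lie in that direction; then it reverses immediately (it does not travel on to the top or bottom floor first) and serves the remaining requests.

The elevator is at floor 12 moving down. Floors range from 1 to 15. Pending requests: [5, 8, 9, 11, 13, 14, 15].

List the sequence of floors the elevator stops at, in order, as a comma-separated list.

Current: 12, moving DOWN
Serve below first (descending): [11, 9, 8, 5]
Then reverse, serve above (ascending): [13, 14, 15]

Answer: 11, 9, 8, 5, 13, 14, 15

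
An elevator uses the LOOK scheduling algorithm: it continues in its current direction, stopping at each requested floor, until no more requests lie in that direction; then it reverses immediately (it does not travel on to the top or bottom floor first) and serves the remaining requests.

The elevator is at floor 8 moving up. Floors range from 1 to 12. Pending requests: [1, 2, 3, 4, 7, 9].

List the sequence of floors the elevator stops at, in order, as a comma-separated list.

Current: 8, moving UP
Serve above first (ascending): [9]
Then reverse, serve below (descending): [7, 4, 3, 2, 1]

Answer: 9, 7, 4, 3, 2, 1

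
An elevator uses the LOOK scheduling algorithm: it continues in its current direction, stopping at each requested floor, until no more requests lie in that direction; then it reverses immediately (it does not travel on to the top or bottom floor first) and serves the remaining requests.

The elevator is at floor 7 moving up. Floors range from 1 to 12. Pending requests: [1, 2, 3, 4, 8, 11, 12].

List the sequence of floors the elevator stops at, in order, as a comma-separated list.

Answer: 8, 11, 12, 4, 3, 2, 1

Derivation:
Current: 7, moving UP
Serve above first (ascending): [8, 11, 12]
Then reverse, serve below (descending): [4, 3, 2, 1]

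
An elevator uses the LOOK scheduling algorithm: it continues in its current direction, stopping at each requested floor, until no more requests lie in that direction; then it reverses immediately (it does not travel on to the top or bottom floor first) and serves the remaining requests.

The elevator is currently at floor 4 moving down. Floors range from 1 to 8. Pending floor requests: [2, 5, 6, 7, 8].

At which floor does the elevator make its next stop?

Current floor: 4, direction: down
Requests above: [5, 6, 7, 8]
Requests below: [2]
Moving down and requests lie below → nearest below is max([2]) = 2

Answer: 2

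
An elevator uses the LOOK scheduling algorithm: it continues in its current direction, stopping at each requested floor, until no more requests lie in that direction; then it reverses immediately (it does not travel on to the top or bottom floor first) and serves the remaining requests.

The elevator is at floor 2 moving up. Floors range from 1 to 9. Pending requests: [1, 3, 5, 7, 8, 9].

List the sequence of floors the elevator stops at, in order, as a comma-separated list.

Current: 2, moving UP
Serve above first (ascending): [3, 5, 7, 8, 9]
Then reverse, serve below (descending): [1]

Answer: 3, 5, 7, 8, 9, 1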